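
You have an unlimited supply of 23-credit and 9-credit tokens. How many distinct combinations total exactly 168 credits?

1

Need nonnegative integers with 23j + 9k = 168.
gcd(23, 9) = 1, and 23·(2) + 9·(-5) = 1.
So (j₀, k₀) = (336, -840); general j = 336 + 9t, k = -840 - 23t.
j ≥ 0 ⇒ t ≥ -37; k ≥ 0 ⇒ t ≤ -37. That's 1 value of t.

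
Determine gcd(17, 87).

1

gcd(87, 17):
  87 = 5·17 + 2
  17 = 8·2 + 1
  2 = 2·1
so gcd(87, 17) = 1.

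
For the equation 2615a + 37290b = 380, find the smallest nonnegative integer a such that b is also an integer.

5476

gcd(37290, 2615) = 5.
5 divides 380, so solutions exist.
By Bézout, 2615×(-713) + 37290×(50) = 5.
Scale by 380/5 = 76: (a₀, b₀) = (-54188, 3800).
General solution: a = -54188 + 7458t, b = 3800 - 523t for integer t.
a ≥ 0: smallest is -54188 mod 7458 = 5476 (at t = 8), with b = -384.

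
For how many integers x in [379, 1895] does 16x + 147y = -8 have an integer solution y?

10

gcd(147, 16) = 1  (147 = 9*16 + 3, 16 = 5*3 + 1, 3 = 3*1).
Back-substituting, 16*(46) + 147*(-5) = 1.
Scale by -8: particular solution (-368, 40); reduce x mod 147: (73, -8).
General solution: x = 73 + 147t, y = -8 - 16t for integer t.
379 ≤ 73 + 147t ≤ 1895 gives t ∈ [3, 12], which is 10 values.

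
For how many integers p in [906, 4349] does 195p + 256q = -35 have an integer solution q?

gcd(256, 195) = 1  (256 = 1·195 + 61, 195 = 3·61 + 12, 61 = 5·12 + 1, 12 = 12·1).
Back-substituting, 195·(-21) + 256·(16) = 1.
Scale by -35: particular solution (735, -560); reduce p mod 256: (223, -170).
General solution: p = 223 + 256t, q = -170 - 195t for integer t.
906 ≤ 223 + 256t ≤ 4349 gives t ∈ [3, 16], which is 14 values.

14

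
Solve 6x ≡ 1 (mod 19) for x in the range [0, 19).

16

gcd(19, 6) = 1.
By Bézout, 6·(-3) + 19·(1) = 1.
So 6·-3 ≡ 1 (mod 19), and -3 mod 19 = 16.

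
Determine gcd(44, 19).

1

gcd(44, 19):
  44 = 2·19 + 6
  19 = 3·6 + 1
  6 = 6·1
so gcd(44, 19) = 1.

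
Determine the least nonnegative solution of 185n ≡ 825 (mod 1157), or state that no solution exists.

67

gcd(1157, 185) = 1  (1157 = 6*185 + 47, 185 = 3*47 + 44, 47 = 1*44 + 3, 44 = 14*3 + 2, 3 = 1*2 + 1, 2 = 2*1).
1 divides 825, so solutions exist.
Back-substituting, 185*(-394) + 1157*(63) = 1.
So 185*(-394) ≡ 1 (mod 1157); multiply by 825: n ≡ -325050 (mod 1157).
Smallest nonnegative: n = -325050 mod 1157 = 67.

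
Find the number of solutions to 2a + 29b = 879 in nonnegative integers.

15

gcd(29, 2):
  29 = 14*2 + 1
  2 = 2*1
so gcd(29, 2) = 1.
Back-substitute for Bézout coefficients:
  1 = 29 - 14*2
  ... = 2*(-14) + 29*(1)
Scale by 879: one solution is (-12306, 879). Reduce a mod 29: (19, 29).
General: a = 19 + 29t, b = 29 - 2t.
a ≥ 0 ⇒ t ≥ 0; b ≥ 0 ⇒ t ≤ 14. So t ∈ [0, 14]: 15 solutions.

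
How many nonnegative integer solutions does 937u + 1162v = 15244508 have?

gcd(1162, 937):
  1162 = 1*937 + 225
  937 = 4*225 + 37
  225 = 6*37 + 3
  37 = 12*3 + 1
  3 = 3*1
so gcd(1162, 937) = 1.
Back-substitute for Bézout coefficients:
  1 = 37 - 12*3
  ... = 937*(377) + 1162*(-304)
Scale by 15244508: one solution is (5747179516, -4634330432). Reduce u mod 1162: (722, 12537).
General: u = 722 + 1162t, v = 12537 - 937t.
u ≥ 0 ⇒ t ≥ 0; v ≥ 0 ⇒ t ≤ 13. So t ∈ [0, 13]: 14 solutions.

14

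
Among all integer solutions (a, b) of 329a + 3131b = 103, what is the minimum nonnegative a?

gcd(3131, 329):
  3131 = 9·329 + 170
  329 = 1·170 + 159
  170 = 1·159 + 11
  159 = 14·11 + 5
  11 = 2·5 + 1
  5 = 5·1
so gcd(3131, 329) = 1.
1 divides 103, so solutions exist.
Back-substitute for Bézout coefficients:
  1 = 11 - 2·5
  ... = 329·(-571) + 3131·(60)
Scale by 103/1 = 103: (a₀, b₀) = (-58813, 6180).
General solution: a = -58813 + 3131t, b = 6180 - 329t for integer t.
a ≥ 0: smallest is -58813 mod 3131 = 676 (at t = 19), with b = -71.

676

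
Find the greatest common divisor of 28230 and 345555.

15

gcd(345555, 28230):
  345555 = 12×28230 + 6795
  28230 = 4×6795 + 1050
  6795 = 6×1050 + 495
  1050 = 2×495 + 60
  495 = 8×60 + 15
  60 = 4×15
so gcd(345555, 28230) = 15.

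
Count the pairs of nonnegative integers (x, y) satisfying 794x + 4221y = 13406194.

4

gcd(4221, 794) = 1.
By Bézout, 794×(824) + 4221×(-155) = 1.
One solution: (734, 3038).
General: x = 734 + 4221t, y = 3038 - 794t.
x ≥ 0 ⇒ t ≥ 0; y ≥ 0 ⇒ t ≤ 3. So t ∈ [0, 3]: 4 solutions.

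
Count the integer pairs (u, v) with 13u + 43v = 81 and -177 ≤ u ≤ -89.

gcd(43, 13) = 1  (43 = 3·13 + 4, 13 = 3·4 + 1, 4 = 4·1).
Back-substituting, 13·(10) + 43·(-3) = 1.
Scale by 81: particular solution (810, -243); reduce u mod 43: (36, -9).
General solution: u = 36 + 43t, v = -9 - 13t for integer t.
-177 ≤ 36 + 43t ≤ -89 gives t ∈ [-4, -3], which is 2 values.

2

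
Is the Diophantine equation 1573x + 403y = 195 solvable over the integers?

gcd(1573, 403) = 13.
13 divides 195, so integer solutions exist.

yes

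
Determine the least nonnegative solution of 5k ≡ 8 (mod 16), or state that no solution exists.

8

gcd(16, 5) = 1  (16 = 3·5 + 1, 5 = 5·1).
1 divides 8, so solutions exist.
Back-substituting, 5·(-3) + 16·(1) = 1.
So 5·(-3) ≡ 1 (mod 16); multiply by 8: k ≡ -24 (mod 16).
Smallest nonnegative: k = -24 mod 16 = 8.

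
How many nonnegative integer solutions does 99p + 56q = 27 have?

gcd(99, 56) = 1  (99 = 1·56 + 43, 56 = 1·43 + 13, 43 = 3·13 + 4, 13 = 3·4 + 1, 4 = 4·1).
Back-substituting, 99·(-13) + 56·(23) = 1.
Scale by 27: one solution is (-351, 621). Reduce p mod 56: (41, -72).
General: p = 41 + 56t, q = -72 - 99t.
p ≥ 0 ⇒ t ≥ 0; q ≥ 0 ⇒ t ≤ -1. So t ∈ [0, -1]: 0 solutions.

0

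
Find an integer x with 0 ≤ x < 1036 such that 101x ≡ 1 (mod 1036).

gcd(1036, 101) = 1.
By Bézout, 101×(-359) + 1036×(35) = 1.
So 101×-359 ≡ 1 (mod 1036), and -359 mod 1036 = 677.

677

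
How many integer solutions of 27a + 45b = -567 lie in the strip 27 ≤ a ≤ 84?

gcd(45, 27) = 9  (45 = 1·27 + 18, 27 = 1·18 + 9, 18 = 2·9).
Back-substituting, 27·(2) + 45·(-1) = 9.
Scale by -63: particular solution (-126, 63); reduce a mod 5: (4, -15).
General solution: a = 4 + 5t, b = -15 - 3t for integer t.
27 ≤ 4 + 5t ≤ 84 gives t ∈ [5, 16], which is 12 values.

12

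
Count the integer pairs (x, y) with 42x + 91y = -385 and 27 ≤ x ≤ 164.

gcd(91, 42):
  91 = 2×42 + 7
  42 = 6×7
so gcd(91, 42) = 7.
Back-substitute for Bézout coefficients:
  7 = 91 - 2×42
  ... = 42×(-2) + 91×(1)
Scale by -55: particular solution (110, -55); reduce x mod 13: (6, -7).
General solution: x = 6 + 13t, y = -7 - 6t for integer t.
27 ≤ 6 + 13t ≤ 164 gives t ∈ [2, 12], which is 11 values.

11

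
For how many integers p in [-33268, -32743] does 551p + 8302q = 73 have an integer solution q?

0

gcd(8302, 551) = 1  (8302 = 15·551 + 37, 551 = 14·37 + 33, 37 = 1·33 + 4, 33 = 8·4 + 1, 4 = 4·1).
Back-substituting, 551·(2019) + 8302·(-134) = 1.
Scale by 73: particular solution (147387, -9782); reduce p mod 8302: (6253, -415).
General solution: p = 6253 + 8302t, q = -415 - 551t for integer t.
-33268 ≤ 6253 + 8302t ≤ -32743 gives t ∈ [-4, -5], which is 0 values.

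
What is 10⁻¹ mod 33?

gcd(33, 10) = 1  (33 = 3×10 + 3, 10 = 3×3 + 1, 3 = 3×1).
Back-substituting, 10×(10) + 33×(-3) = 1.
So 10×10 ≡ 1 (mod 33), and 10 mod 33 = 10.

10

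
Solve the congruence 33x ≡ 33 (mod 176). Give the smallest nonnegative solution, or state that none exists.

1

gcd(176, 33) = 11  (176 = 5·33 + 11, 33 = 3·11).
11 divides 33, so solutions exist.
Back-substituting, 33·(-5) + 176·(1) = 11.
So 33·(-5) ≡ 11 (mod 176); multiply by 3: x ≡ -15 (mod 16).
Smallest nonnegative: x = -15 mod 16 = 1.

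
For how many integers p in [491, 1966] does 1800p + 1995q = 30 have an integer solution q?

gcd(1995, 1800):
  1995 = 1·1800 + 195
  1800 = 9·195 + 45
  195 = 4·45 + 15
  45 = 3·15
so gcd(1995, 1800) = 15.
Back-substitute for Bézout coefficients:
  15 = 195 - 4·45
  ... = 1800·(-41) + 1995·(37)
Scale by 2: particular solution (-82, 74); reduce p mod 133: (51, -46).
General solution: p = 51 + 133t, q = -46 - 120t for integer t.
491 ≤ 51 + 133t ≤ 1966 gives t ∈ [4, 14], which is 11 values.

11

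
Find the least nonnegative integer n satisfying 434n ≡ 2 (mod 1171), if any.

885

gcd(1171, 434) = 1  (1171 = 2×434 + 303, 434 = 1×303 + 131, 303 = 2×131 + 41, 131 = 3×41 + 8, 41 = 5×8 + 1, 8 = 8×1).
1 divides 2, so solutions exist.
Back-substituting, 434×(-143) + 1171×(53) = 1.
So 434×(-143) ≡ 1 (mod 1171); multiply by 2: n ≡ -286 (mod 1171).
Smallest nonnegative: n = -286 mod 1171 = 885.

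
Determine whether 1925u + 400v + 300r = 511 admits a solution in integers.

no

gcd(1925, 400):
  1925 = 4×400 + 325
  400 = 1×325 + 75
  325 = 4×75 + 25
  75 = 3×25
so gcd(1925, 400) = 25.
gcd(25, 300) = 25.
25 does not divide 511 (remainder 11), so no integer solutions.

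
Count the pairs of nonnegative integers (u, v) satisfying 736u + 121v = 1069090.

gcd(736, 121) = 1  (736 = 6×121 + 10, 121 = 12×10 + 1, 10 = 10×1).
Back-substituting, 736×(-12) + 121×(73) = 1.
Scale by 1069090: one solution is (-12829080, 78043570). Reduce u mod 121: (66, 8434).
General: u = 66 + 121t, v = 8434 - 736t.
u ≥ 0 ⇒ t ≥ 0; v ≥ 0 ⇒ t ≤ 11. So t ∈ [0, 11]: 12 solutions.

12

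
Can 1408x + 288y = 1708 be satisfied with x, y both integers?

no

gcd(1408, 288) = 32  (1408 = 4·288 + 256, 288 = 1·256 + 32, 256 = 8·32).
32 does not divide 1708 (remainder 12), so no integer solutions.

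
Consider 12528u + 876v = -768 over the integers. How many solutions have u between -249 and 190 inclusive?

6

gcd(12528, 876) = 12  (12528 = 14×876 + 264, 876 = 3×264 + 84, 264 = 3×84 + 12, 84 = 7×12).
Back-substituting, 12528×(10) + 876×(-143) = 12.
Scale by -64: particular solution (-640, 9152); reduce u mod 73: (17, -244).
General solution: u = 17 + 73t, v = -244 - 1044t for integer t.
-249 ≤ 17 + 73t ≤ 190 gives t ∈ [-3, 2], which is 6 values.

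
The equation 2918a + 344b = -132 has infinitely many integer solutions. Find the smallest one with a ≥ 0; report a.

gcd(2918, 344) = 2.
2 divides -132, so solutions exist.
By Bézout, 2918·(-29) + 344·(246) = 2.
Scale by -132/2 = -66: (a₀, b₀) = (1914, -16236).
General solution: a = 1914 + 172t, b = -16236 - 1459t for integer t.
a ≥ 0: smallest is 1914 mod 172 = 22 (at t = -11), with b = -187.

22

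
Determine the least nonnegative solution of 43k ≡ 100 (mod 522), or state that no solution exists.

gcd(522, 43):
  522 = 12·43 + 6
  43 = 7·6 + 1
  6 = 6·1
so gcd(522, 43) = 1.
1 divides 100, so solutions exist.
Back-substitute for Bézout coefficients:
  1 = 43 - 7·6
  ... = 43·(85) + 522·(-7)
So 43·(85) ≡ 1 (mod 522); multiply by 100: k ≡ 8500 (mod 522).
Smallest nonnegative: k = 8500 mod 522 = 148.

148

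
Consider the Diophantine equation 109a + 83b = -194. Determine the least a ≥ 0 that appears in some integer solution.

gcd(109, 83) = 1.
1 divides -194, so solutions exist.
By Bézout, 109×(16) + 83×(-21) = 1.
Scale by -194/1 = -194: (a₀, b₀) = (-3104, 4074).
General solution: a = -3104 + 83t, b = 4074 - 109t for integer t.
a ≥ 0: smallest is -3104 mod 83 = 50 (at t = 38), with b = -68.

50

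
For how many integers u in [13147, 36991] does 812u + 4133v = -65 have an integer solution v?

gcd(4133, 812) = 1  (4133 = 5×812 + 73, 812 = 11×73 + 9, 73 = 8×9 + 1, 9 = 9×1).
Back-substituting, 812×(-453) + 4133×(89) = 1.
Scale by -65: particular solution (29445, -5785); reduce u mod 4133: (514, -101).
General solution: u = 514 + 4133t, v = -101 - 812t for integer t.
13147 ≤ 514 + 4133t ≤ 36991 gives t ∈ [4, 8], which is 5 values.

5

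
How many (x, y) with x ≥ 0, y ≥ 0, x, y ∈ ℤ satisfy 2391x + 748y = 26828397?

15

gcd(2391, 748) = 1.
By Bézout, 2391×(-173) + 748×(553) = 1.
One solution: (391, 34617).
General: x = 391 + 748t, y = 34617 - 2391t.
x ≥ 0 ⇒ t ≥ 0; y ≥ 0 ⇒ t ≤ 14. So t ∈ [0, 14]: 15 solutions.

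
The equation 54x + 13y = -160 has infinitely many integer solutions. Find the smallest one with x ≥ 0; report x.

11

gcd(54, 13):
  54 = 4×13 + 2
  13 = 6×2 + 1
  2 = 2×1
so gcd(54, 13) = 1.
1 divides -160, so solutions exist.
Back-substitute for Bézout coefficients:
  1 = 13 - 6×2
  ... = 54×(-6) + 13×(25)
Scale by -160/1 = -160: (x₀, y₀) = (960, -4000).
General solution: x = 960 + 13t, y = -4000 - 54t for integer t.
x ≥ 0: smallest is 960 mod 13 = 11 (at t = -73), with y = -58.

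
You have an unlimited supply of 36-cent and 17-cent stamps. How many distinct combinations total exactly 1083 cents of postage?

2

Need nonnegative integers with 36j + 17k = 1083.
gcd(36, 17) = 1, and 36·(-8) + 17·(17) = 1.
So (j₀, k₀) = (-8664, 18411); general j = -8664 + 17t, k = 18411 - 36t.
j ≥ 0 ⇒ t ≥ 510; k ≥ 0 ⇒ t ≤ 511. That's 2 values of t.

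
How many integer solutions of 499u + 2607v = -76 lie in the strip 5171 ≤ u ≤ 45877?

16

gcd(2607, 499):
  2607 = 5*499 + 112
  499 = 4*112 + 51
  112 = 2*51 + 10
  51 = 5*10 + 1
  10 = 10*1
so gcd(2607, 499) = 1.
Back-substitute for Bézout coefficients:
  1 = 51 - 5*10
  ... = 499*(256) + 2607*(-49)
Scale by -76: particular solution (-19456, 3724); reduce u mod 2607: (1400, -268).
General solution: u = 1400 + 2607t, v = -268 - 499t for integer t.
5171 ≤ 1400 + 2607t ≤ 45877 gives t ∈ [2, 17], which is 16 values.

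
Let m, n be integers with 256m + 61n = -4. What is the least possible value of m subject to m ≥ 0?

20

gcd(256, 61):
  256 = 4·61 + 12
  61 = 5·12 + 1
  12 = 12·1
so gcd(256, 61) = 1.
1 divides -4, so solutions exist.
Back-substitute for Bézout coefficients:
  1 = 61 - 5·12
  ... = 256·(-5) + 61·(21)
Scale by -4/1 = -4: (m₀, n₀) = (20, -84).
General solution: m = 20 + 61t, n = -84 - 256t for integer t.
m ≥ 0: smallest is 20 mod 61 = 20 (at t = 0), with n = -84.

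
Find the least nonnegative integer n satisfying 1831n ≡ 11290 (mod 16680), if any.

gcd(16680, 1831) = 1  (16680 = 9·1831 + 201, 1831 = 9·201 + 22, 201 = 9·22 + 3, 22 = 7·3 + 1, 3 = 3·1).
1 divides 11290, so solutions exist.
Back-substituting, 1831·(5311) + 16680·(-583) = 1.
So 1831·(5311) ≡ 1 (mod 16680); multiply by 11290: n ≡ 59961190 (mod 16680).
Smallest nonnegative: n = 59961190 mod 16680 = 13270.

13270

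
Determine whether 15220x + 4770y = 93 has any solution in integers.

no

gcd(15220, 4770) = 10  (15220 = 3·4770 + 910, 4770 = 5·910 + 220, 910 = 4·220 + 30, 220 = 7·30 + 10, 30 = 3·10).
10 does not divide 93 (remainder 3), so no integer solutions.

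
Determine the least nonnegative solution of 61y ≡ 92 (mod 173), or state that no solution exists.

166

gcd(173, 61) = 1.
1 divides 92, so solutions exist.
By Bézout, 61×(-17) + 173×(6) = 1.
So 61×(-17) ≡ 1 (mod 173); multiply by 92: y ≡ -1564 (mod 173).
Smallest nonnegative: y = -1564 mod 173 = 166.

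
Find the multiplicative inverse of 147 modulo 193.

172

gcd(193, 147):
  193 = 1·147 + 46
  147 = 3·46 + 9
  46 = 5·9 + 1
  9 = 9·1
so gcd(193, 147) = 1.
Back-substitute for Bézout coefficients:
  1 = 46 - 5·9
  ... = 147·(-21) + 193·(16)
So 147·-21 ≡ 1 (mod 193), and -21 mod 193 = 172.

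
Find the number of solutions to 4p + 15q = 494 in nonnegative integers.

8

gcd(15, 4) = 1.
By Bézout, 4·(4) + 15·(-1) = 1.
One solution: (11, 30).
General: p = 11 + 15t, q = 30 - 4t.
p ≥ 0 ⇒ t ≥ 0; q ≥ 0 ⇒ t ≤ 7. So t ∈ [0, 7]: 8 solutions.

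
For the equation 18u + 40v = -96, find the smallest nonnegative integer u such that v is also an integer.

gcd(40, 18):
  40 = 2×18 + 4
  18 = 4×4 + 2
  4 = 2×2
so gcd(40, 18) = 2.
2 divides -96, so solutions exist.
Back-substitute for Bézout coefficients:
  2 = 18 - 4×4
  ... = 18×(9) + 40×(-4)
Scale by -96/2 = -48: (u₀, v₀) = (-432, 192).
General solution: u = -432 + 20t, v = 192 - 9t for integer t.
u ≥ 0: smallest is -432 mod 20 = 8 (at t = 22), with v = -6.

8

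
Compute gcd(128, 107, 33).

1

gcd(128, 107):
  128 = 1·107 + 21
  107 = 5·21 + 2
  21 = 10·2 + 1
  2 = 2·1
so gcd(128, 107) = 1.
gcd(1, 33) = 1.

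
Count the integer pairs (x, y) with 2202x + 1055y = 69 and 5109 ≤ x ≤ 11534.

gcd(2202, 1055) = 1.
By Bézout, 2202*(-172) + 1055*(359) = 1.
Particular solution: (792, -1653).
General solution: x = 792 + 1055t, y = -1653 - 2202t for integer t.
5109 ≤ 792 + 1055t ≤ 11534 gives t ∈ [5, 10], which is 6 values.

6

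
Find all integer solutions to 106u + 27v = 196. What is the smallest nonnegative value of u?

gcd(106, 27) = 1  (106 = 3·27 + 25, 27 = 1·25 + 2, 25 = 12·2 + 1, 2 = 2·1).
1 divides 196, so solutions exist.
Back-substituting, 106·(13) + 27·(-51) = 1.
Scale by 196/1 = 196: (u₀, v₀) = (2548, -9996).
General solution: u = 2548 + 27t, v = -9996 - 106t for integer t.
u ≥ 0: smallest is 2548 mod 27 = 10 (at t = -94), with v = -32.

10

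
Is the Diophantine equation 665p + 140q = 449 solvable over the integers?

gcd(665, 140) = 35  (665 = 4×140 + 105, 140 = 1×105 + 35, 105 = 3×35).
35 does not divide 449 (remainder 29), so no integer solutions.

no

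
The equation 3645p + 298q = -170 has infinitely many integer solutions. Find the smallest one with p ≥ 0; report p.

58

gcd(3645, 298) = 1  (3645 = 12*298 + 69, 298 = 4*69 + 22, 69 = 3*22 + 3, 22 = 7*3 + 1, 3 = 3*1).
1 divides -170, so solutions exist.
Back-substituting, 3645*(-95) + 298*(1162) = 1.
Scale by -170/1 = -170: (p₀, q₀) = (16150, -197540).
General solution: p = 16150 + 298t, q = -197540 - 3645t for integer t.
p ≥ 0: smallest is 16150 mod 298 = 58 (at t = -54), with q = -710.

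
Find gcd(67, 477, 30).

1

gcd(477, 67) = 1.
gcd(1, 30) = 1.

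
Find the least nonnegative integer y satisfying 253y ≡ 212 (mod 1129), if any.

gcd(1129, 253) = 1.
1 divides 212, so solutions exist.
By Bézout, 253×(357) + 1129×(-80) = 1.
So 253×(357) ≡ 1 (mod 1129); multiply by 212: y ≡ 75684 (mod 1129).
Smallest nonnegative: y = 75684 mod 1129 = 41.

41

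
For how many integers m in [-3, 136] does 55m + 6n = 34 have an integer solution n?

gcd(55, 6):
  55 = 9*6 + 1
  6 = 6*1
so gcd(55, 6) = 1.
Back-substitute for Bézout coefficients:
  1 = 55 - 9*6
  ... = 55*(1) + 6*(-9)
Scale by 34: particular solution (34, -306); reduce m mod 6: (4, -31).
General solution: m = 4 + 6t, n = -31 - 55t for integer t.
-3 ≤ 4 + 6t ≤ 136 gives t ∈ [-1, 22], which is 24 values.

24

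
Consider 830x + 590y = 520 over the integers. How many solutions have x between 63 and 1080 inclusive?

18

gcd(830, 590):
  830 = 1*590 + 240
  590 = 2*240 + 110
  240 = 2*110 + 20
  110 = 5*20 + 10
  20 = 2*10
so gcd(830, 590) = 10.
Back-substitute for Bézout coefficients:
  10 = 110 - 5*20
  ... = 830*(-27) + 590*(38)
Scale by 52: particular solution (-1404, 1976); reduce x mod 59: (12, -16).
General solution: x = 12 + 59t, y = -16 - 83t for integer t.
63 ≤ 12 + 59t ≤ 1080 gives t ∈ [1, 18], which is 18 values.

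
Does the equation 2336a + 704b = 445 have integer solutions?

no

gcd(2336, 704) = 32  (2336 = 3·704 + 224, 704 = 3·224 + 32, 224 = 7·32).
32 does not divide 445 (remainder 29), so no integer solutions.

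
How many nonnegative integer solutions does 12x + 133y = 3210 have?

gcd(133, 12) = 1.
By Bézout, 12*(-11) + 133*(1) = 1.
One solution: (68, 18).
General: x = 68 + 133t, y = 18 - 12t.
x ≥ 0 ⇒ t ≥ 0; y ≥ 0 ⇒ t ≤ 1. So t ∈ [0, 1]: 2 solutions.

2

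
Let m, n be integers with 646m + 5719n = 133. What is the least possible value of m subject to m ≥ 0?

133

gcd(5719, 646) = 19  (5719 = 8×646 + 551, 646 = 1×551 + 95, 551 = 5×95 + 76, 95 = 1×76 + 19, 76 = 4×19).
19 divides 133, so solutions exist.
Back-substituting, 646×(62) + 5719×(-7) = 19.
Scale by 133/19 = 7: (m₀, n₀) = (434, -49).
General solution: m = 434 + 301t, n = -49 - 34t for integer t.
m ≥ 0: smallest is 434 mod 301 = 133 (at t = -1), with n = -15.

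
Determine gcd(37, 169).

gcd(169, 37):
  169 = 4*37 + 21
  37 = 1*21 + 16
  21 = 1*16 + 5
  16 = 3*5 + 1
  5 = 5*1
so gcd(169, 37) = 1.

1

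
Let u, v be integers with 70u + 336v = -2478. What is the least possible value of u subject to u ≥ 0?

gcd(336, 70):
  336 = 4×70 + 56
  70 = 1×56 + 14
  56 = 4×14
so gcd(336, 70) = 14.
14 divides -2478, so solutions exist.
Back-substitute for Bézout coefficients:
  14 = 70 - 1×56
  ... = 70×(5) + 336×(-1)
Scale by -2478/14 = -177: (u₀, v₀) = (-885, 177).
General solution: u = -885 + 24t, v = 177 - 5t for integer t.
u ≥ 0: smallest is -885 mod 24 = 3 (at t = 37), with v = -8.

3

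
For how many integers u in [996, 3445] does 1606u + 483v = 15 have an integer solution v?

gcd(1606, 483):
  1606 = 3·483 + 157
  483 = 3·157 + 12
  157 = 13·12 + 1
  12 = 12·1
so gcd(1606, 483) = 1.
Back-substitute for Bézout coefficients:
  1 = 157 - 13·12
  ... = 1606·(40) + 483·(-133)
Scale by 15: particular solution (600, -1995); reduce u mod 483: (117, -389).
General solution: u = 117 + 483t, v = -389 - 1606t for integer t.
996 ≤ 117 + 483t ≤ 3445 gives t ∈ [2, 6], which is 5 values.

5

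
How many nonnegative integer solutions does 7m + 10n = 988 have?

gcd(10, 7) = 1  (10 = 1·7 + 3, 7 = 2·3 + 1, 3 = 3·1).
Back-substituting, 7·(3) + 10·(-2) = 1.
Scale by 988: one solution is (2964, -1976). Reduce m mod 10: (4, 96).
General: m = 4 + 10t, n = 96 - 7t.
m ≥ 0 ⇒ t ≥ 0; n ≥ 0 ⇒ t ≤ 13. So t ∈ [0, 13]: 14 solutions.

14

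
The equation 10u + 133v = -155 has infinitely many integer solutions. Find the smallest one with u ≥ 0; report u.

51

gcd(133, 10):
  133 = 13·10 + 3
  10 = 3·3 + 1
  3 = 3·1
so gcd(133, 10) = 1.
1 divides -155, so solutions exist.
Back-substitute for Bézout coefficients:
  1 = 10 - 3·3
  ... = 10·(40) + 133·(-3)
Scale by -155/1 = -155: (u₀, v₀) = (-6200, 465).
General solution: u = -6200 + 133t, v = 465 - 10t for integer t.
u ≥ 0: smallest is -6200 mod 133 = 51 (at t = 47), with v = -5.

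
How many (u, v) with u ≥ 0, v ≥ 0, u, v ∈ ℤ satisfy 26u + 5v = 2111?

17

gcd(26, 5) = 1  (26 = 5·5 + 1, 5 = 5·1).
Back-substituting, 26·(1) + 5·(-5) = 1.
Scale by 2111: one solution is (2111, -10555). Reduce u mod 5: (1, 417).
General: u = 1 + 5t, v = 417 - 26t.
u ≥ 0 ⇒ t ≥ 0; v ≥ 0 ⇒ t ≤ 16. So t ∈ [0, 16]: 17 solutions.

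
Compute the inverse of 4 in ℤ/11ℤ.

3

gcd(11, 4):
  11 = 2×4 + 3
  4 = 1×3 + 1
  3 = 3×1
so gcd(11, 4) = 1.
Back-substitute for Bézout coefficients:
  1 = 4 - 1×3
  ... = 4×(3) + 11×(-1)
So 4×3 ≡ 1 (mod 11), and 3 mod 11 = 3.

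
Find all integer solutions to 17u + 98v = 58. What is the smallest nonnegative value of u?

38

gcd(98, 17):
  98 = 5*17 + 13
  17 = 1*13 + 4
  13 = 3*4 + 1
  4 = 4*1
so gcd(98, 17) = 1.
1 divides 58, so solutions exist.
Back-substitute for Bézout coefficients:
  1 = 13 - 3*4
  ... = 17*(-23) + 98*(4)
Scale by 58/1 = 58: (u₀, v₀) = (-1334, 232).
General solution: u = -1334 + 98t, v = 232 - 17t for integer t.
u ≥ 0: smallest is -1334 mod 98 = 38 (at t = 14), with v = -6.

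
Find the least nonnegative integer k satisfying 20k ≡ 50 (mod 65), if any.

9

gcd(65, 20) = 5  (65 = 3*20 + 5, 20 = 4*5).
5 divides 50, so solutions exist.
Back-substituting, 20*(-3) + 65*(1) = 5.
So 20*(-3) ≡ 5 (mod 65); multiply by 10: k ≡ -30 (mod 13).
Smallest nonnegative: k = -30 mod 13 = 9.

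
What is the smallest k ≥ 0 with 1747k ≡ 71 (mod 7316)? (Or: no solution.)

3501

gcd(7316, 1747):
  7316 = 4*1747 + 328
  1747 = 5*328 + 107
  328 = 3*107 + 7
  107 = 15*7 + 2
  7 = 3*2 + 1
  2 = 2*1
so gcd(7316, 1747) = 1.
1 divides 71, so solutions exist.
Back-substitute for Bézout coefficients:
  1 = 7 - 3*2
  ... = 1747*(-3145) + 7316*(751)
So 1747*(-3145) ≡ 1 (mod 7316); multiply by 71: k ≡ -223295 (mod 7316).
Smallest nonnegative: k = -223295 mod 7316 = 3501.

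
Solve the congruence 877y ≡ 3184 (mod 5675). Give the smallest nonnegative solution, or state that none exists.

2592

gcd(5675, 877) = 1.
1 divides 3184, so solutions exist.
By Bézout, 877*(1113) + 5675*(-172) = 1.
So 877*(1113) ≡ 1 (mod 5675); multiply by 3184: y ≡ 3543792 (mod 5675).
Smallest nonnegative: y = 3543792 mod 5675 = 2592.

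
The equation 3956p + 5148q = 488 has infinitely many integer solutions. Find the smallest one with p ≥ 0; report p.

967

gcd(5148, 3956) = 4.
4 divides 488, so solutions exist.
By Bézout, 3956×(-298) + 5148×(229) = 4.
Scale by 488/4 = 122: (p₀, q₀) = (-36356, 27938).
General solution: p = -36356 + 1287t, q = 27938 - 989t for integer t.
p ≥ 0: smallest is -36356 mod 1287 = 967 (at t = 29), with q = -743.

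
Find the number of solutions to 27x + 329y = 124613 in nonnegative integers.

14

gcd(329, 27) = 1  (329 = 12·27 + 5, 27 = 5·5 + 2, 5 = 2·2 + 1, 2 = 2·1).
Back-substituting, 27·(-134) + 329·(11) = 1.
Scale by 124613: one solution is (-16698142, 1370743). Reduce x mod 329: (253, 358).
General: x = 253 + 329t, y = 358 - 27t.
x ≥ 0 ⇒ t ≥ 0; y ≥ 0 ⇒ t ≤ 13. So t ∈ [0, 13]: 14 solutions.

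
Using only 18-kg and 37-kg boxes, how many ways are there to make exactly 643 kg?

1

Need nonnegative integers with 18j + 37k = 643.
gcd(18, 37) = 1, and 18·(-2) + 37·(1) = 1.
So (j₀, k₀) = (-1286, 643); general j = -1286 + 37t, k = 643 - 18t.
j ≥ 0 ⇒ t ≥ 35; k ≥ 0 ⇒ t ≤ 35. That's 1 value of t.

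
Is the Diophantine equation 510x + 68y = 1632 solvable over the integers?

yes

gcd(510, 68) = 34  (510 = 7·68 + 34, 68 = 2·34).
34 divides 1632, so integer solutions exist.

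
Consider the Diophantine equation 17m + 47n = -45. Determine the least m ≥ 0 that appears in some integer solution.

gcd(47, 17) = 1  (47 = 2×17 + 13, 17 = 1×13 + 4, 13 = 3×4 + 1, 4 = 4×1).
1 divides -45, so solutions exist.
Back-substituting, 17×(-11) + 47×(4) = 1.
Scale by -45/1 = -45: (m₀, n₀) = (495, -180).
General solution: m = 495 + 47t, n = -180 - 17t for integer t.
m ≥ 0: smallest is 495 mod 47 = 25 (at t = -10), with n = -10.

25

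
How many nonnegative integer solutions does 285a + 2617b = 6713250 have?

9

gcd(2617, 285) = 1.
By Bézout, 285*(1258) + 2617*(-137) = 1.
One solution: (140, 2550).
General: a = 140 + 2617t, b = 2550 - 285t.
a ≥ 0 ⇒ t ≥ 0; b ≥ 0 ⇒ t ≤ 8. So t ∈ [0, 8]: 9 solutions.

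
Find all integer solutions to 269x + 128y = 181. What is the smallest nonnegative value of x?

73

gcd(269, 128):
  269 = 2×128 + 13
  128 = 9×13 + 11
  13 = 1×11 + 2
  11 = 5×2 + 1
  2 = 2×1
so gcd(269, 128) = 1.
1 divides 181, so solutions exist.
Back-substitute for Bézout coefficients:
  1 = 11 - 5×2
  ... = 269×(-59) + 128×(124)
Scale by 181/1 = 181: (x₀, y₀) = (-10679, 22444).
General solution: x = -10679 + 128t, y = 22444 - 269t for integer t.
x ≥ 0: smallest is -10679 mod 128 = 73 (at t = 84), with y = -152.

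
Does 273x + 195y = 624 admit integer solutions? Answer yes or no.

gcd(273, 195) = 39  (273 = 1·195 + 78, 195 = 2·78 + 39, 78 = 2·39).
39 divides 624, so integer solutions exist.

yes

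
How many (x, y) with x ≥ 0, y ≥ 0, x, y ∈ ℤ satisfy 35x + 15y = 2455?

gcd(35, 15):
  35 = 2·15 + 5
  15 = 3·5
so gcd(35, 15) = 5.
Back-substitute for Bézout coefficients:
  5 = 35 - 2·15
  ... = 35·(1) + 15·(-2)
Scale by 491: one solution is (491, -982). Reduce x mod 3: (2, 159).
General: x = 2 + 3t, y = 159 - 7t.
x ≥ 0 ⇒ t ≥ 0; y ≥ 0 ⇒ t ≤ 22. So t ∈ [0, 22]: 23 solutions.

23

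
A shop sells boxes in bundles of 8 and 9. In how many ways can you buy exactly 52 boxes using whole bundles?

1

Need nonnegative integers with 8j + 9k = 52.
gcd(8, 9) = 1, and 8·(-1) + 9·(1) = 1.
So (j₀, k₀) = (-52, 52); general j = -52 + 9t, k = 52 - 8t.
j ≥ 0 ⇒ t ≥ 6; k ≥ 0 ⇒ t ≤ 6. That's 1 value of t.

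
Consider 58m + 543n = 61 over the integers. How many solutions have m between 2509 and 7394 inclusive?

9

gcd(543, 58):
  543 = 9*58 + 21
  58 = 2*21 + 16
  21 = 1*16 + 5
  16 = 3*5 + 1
  5 = 5*1
so gcd(543, 58) = 1.
Back-substitute for Bézout coefficients:
  1 = 16 - 3*5
  ... = 58*(103) + 543*(-11)
Scale by 61: particular solution (6283, -671); reduce m mod 543: (310, -33).
General solution: m = 310 + 543t, n = -33 - 58t for integer t.
2509 ≤ 310 + 543t ≤ 7394 gives t ∈ [5, 13], which is 9 values.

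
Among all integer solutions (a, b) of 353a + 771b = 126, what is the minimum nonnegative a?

435

gcd(771, 353) = 1  (771 = 2×353 + 65, 353 = 5×65 + 28, 65 = 2×28 + 9, 28 = 3×9 + 1, 9 = 9×1).
1 divides 126, so solutions exist.
Back-substituting, 353×(83) + 771×(-38) = 1.
Scale by 126/1 = 126: (a₀, b₀) = (10458, -4788).
General solution: a = 10458 + 771t, b = -4788 - 353t for integer t.
a ≥ 0: smallest is 10458 mod 771 = 435 (at t = -13), with b = -199.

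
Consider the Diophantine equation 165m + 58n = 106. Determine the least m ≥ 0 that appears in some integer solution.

14

gcd(165, 58):
  165 = 2*58 + 49
  58 = 1*49 + 9
  49 = 5*9 + 4
  9 = 2*4 + 1
  4 = 4*1
so gcd(165, 58) = 1.
1 divides 106, so solutions exist.
Back-substitute for Bézout coefficients:
  1 = 9 - 2*4
  ... = 165*(-13) + 58*(37)
Scale by 106/1 = 106: (m₀, n₀) = (-1378, 3922).
General solution: m = -1378 + 58t, n = 3922 - 165t for integer t.
m ≥ 0: smallest is -1378 mod 58 = 14 (at t = 24), with n = -38.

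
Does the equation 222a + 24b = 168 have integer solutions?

yes

gcd(222, 24):
  222 = 9·24 + 6
  24 = 4·6
so gcd(222, 24) = 6.
6 divides 168, so integer solutions exist.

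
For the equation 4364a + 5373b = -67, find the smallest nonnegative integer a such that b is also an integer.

gcd(5373, 4364) = 1.
1 divides -67, so solutions exist.
By Bézout, 4364·(-1720) + 5373·(1397) = 1.
Scale by -67/1 = -67: (a₀, b₀) = (115240, -93599).
General solution: a = 115240 + 5373t, b = -93599 - 4364t for integer t.
a ≥ 0: smallest is 115240 mod 5373 = 2407 (at t = -21), with b = -1955.

2407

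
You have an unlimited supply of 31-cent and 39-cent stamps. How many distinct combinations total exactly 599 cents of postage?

Need nonnegative integers with 31j + 39k = 599.
gcd(31, 39) = 1, and 31·(-5) + 39·(4) = 1.
So (j₀, k₀) = (-2995, 2396); general j = -2995 + 39t, k = 2396 - 31t.
j ≥ 0 ⇒ t ≥ 77; k ≥ 0 ⇒ t ≤ 77. That's 1 value of t.

1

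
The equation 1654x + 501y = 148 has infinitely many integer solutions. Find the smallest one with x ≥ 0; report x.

gcd(1654, 501) = 1  (1654 = 3×501 + 151, 501 = 3×151 + 48, 151 = 3×48 + 7, 48 = 6×7 + 6, 7 = 1×6 + 1, 6 = 6×1).
1 divides 148, so solutions exist.
Back-substituting, 1654×(73) + 501×(-241) = 1.
Scale by 148/1 = 148: (x₀, y₀) = (10804, -35668).
General solution: x = 10804 + 501t, y = -35668 - 1654t for integer t.
x ≥ 0: smallest is 10804 mod 501 = 283 (at t = -21), with y = -934.

283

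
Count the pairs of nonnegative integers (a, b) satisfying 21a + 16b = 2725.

gcd(21, 16) = 1  (21 = 1·16 + 5, 16 = 3·5 + 1, 5 = 5·1).
Back-substituting, 21·(-3) + 16·(4) = 1.
Scale by 2725: one solution is (-8175, 10900). Reduce a mod 16: (1, 169).
General: a = 1 + 16t, b = 169 - 21t.
a ≥ 0 ⇒ t ≥ 0; b ≥ 0 ⇒ t ≤ 8. So t ∈ [0, 8]: 9 solutions.

9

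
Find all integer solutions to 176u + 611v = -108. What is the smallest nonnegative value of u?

gcd(611, 176):
  611 = 3·176 + 83
  176 = 2·83 + 10
  83 = 8·10 + 3
  10 = 3·3 + 1
  3 = 3·1
so gcd(611, 176) = 1.
1 divides -108, so solutions exist.
Back-substitute for Bézout coefficients:
  1 = 10 - 3·3
  ... = 176·(184) + 611·(-53)
Scale by -108/1 = -108: (u₀, v₀) = (-19872, 5724).
General solution: u = -19872 + 611t, v = 5724 - 176t for integer t.
u ≥ 0: smallest is -19872 mod 611 = 291 (at t = 33), with v = -84.

291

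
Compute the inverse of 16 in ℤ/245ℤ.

46

gcd(245, 16) = 1  (245 = 15*16 + 5, 16 = 3*5 + 1, 5 = 5*1).
Back-substituting, 16*(46) + 245*(-3) = 1.
So 16*46 ≡ 1 (mod 245), and 46 mod 245 = 46.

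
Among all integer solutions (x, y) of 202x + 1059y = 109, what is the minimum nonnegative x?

205

gcd(1059, 202) = 1.
1 divides 109, so solutions exist.
By Bézout, 202×(-173) + 1059×(33) = 1.
Scale by 109/1 = 109: (x₀, y₀) = (-18857, 3597).
General solution: x = -18857 + 1059t, y = 3597 - 202t for integer t.
x ≥ 0: smallest is -18857 mod 1059 = 205 (at t = 18), with y = -39.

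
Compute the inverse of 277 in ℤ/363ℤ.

325

gcd(363, 277):
  363 = 1×277 + 86
  277 = 3×86 + 19
  86 = 4×19 + 10
  19 = 1×10 + 9
  10 = 1×9 + 1
  9 = 9×1
so gcd(363, 277) = 1.
Back-substitute for Bézout coefficients:
  1 = 10 - 1×9
  ... = 277×(-38) + 363×(29)
So 277×-38 ≡ 1 (mod 363), and -38 mod 363 = 325.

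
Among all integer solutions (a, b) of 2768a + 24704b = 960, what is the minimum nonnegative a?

1348

gcd(24704, 2768) = 16  (24704 = 8*2768 + 2560, 2768 = 1*2560 + 208, 2560 = 12*208 + 64, 208 = 3*64 + 16, 64 = 4*16).
16 divides 960, so solutions exist.
Back-substituting, 2768*(357) + 24704*(-40) = 16.
Scale by 960/16 = 60: (a₀, b₀) = (21420, -2400).
General solution: a = 21420 + 1544t, b = -2400 - 173t for integer t.
a ≥ 0: smallest is 21420 mod 1544 = 1348 (at t = -13), with b = -151.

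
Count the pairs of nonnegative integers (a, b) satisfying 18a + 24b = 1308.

18

gcd(24, 18) = 6  (24 = 1·18 + 6, 18 = 3·6).
Back-substituting, 18·(-1) + 24·(1) = 6.
Scale by 218: one solution is (-218, 218). Reduce a mod 4: (2, 53).
General: a = 2 + 4t, b = 53 - 3t.
a ≥ 0 ⇒ t ≥ 0; b ≥ 0 ⇒ t ≤ 17. So t ∈ [0, 17]: 18 solutions.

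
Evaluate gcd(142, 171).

1

gcd(171, 142) = 1  (171 = 1×142 + 29, 142 = 4×29 + 26, 29 = 1×26 + 3, 26 = 8×3 + 2, 3 = 1×2 + 1, 2 = 2×1).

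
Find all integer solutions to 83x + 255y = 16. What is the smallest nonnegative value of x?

gcd(255, 83):
  255 = 3×83 + 6
  83 = 13×6 + 5
  6 = 1×5 + 1
  5 = 5×1
so gcd(255, 83) = 1.
1 divides 16, so solutions exist.
Back-substitute for Bézout coefficients:
  1 = 6 - 1×5
  ... = 83×(-43) + 255×(14)
Scale by 16/1 = 16: (x₀, y₀) = (-688, 224).
General solution: x = -688 + 255t, y = 224 - 83t for integer t.
x ≥ 0: smallest is -688 mod 255 = 77 (at t = 3), with y = -25.

77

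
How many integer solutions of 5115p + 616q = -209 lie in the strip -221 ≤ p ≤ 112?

gcd(5115, 616) = 11  (5115 = 8·616 + 187, 616 = 3·187 + 55, 187 = 3·55 + 22, 55 = 2·22 + 11, 22 = 2·11).
Back-substituting, 5115·(-23) + 616·(191) = 11.
Scale by -19: particular solution (437, -3629); reduce p mod 56: (45, -374).
General solution: p = 45 + 56t, q = -374 - 465t for integer t.
-221 ≤ 45 + 56t ≤ 112 gives t ∈ [-4, 1], which is 6 values.

6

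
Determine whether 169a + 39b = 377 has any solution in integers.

yes

gcd(169, 39):
  169 = 4*39 + 13
  39 = 3*13
so gcd(169, 39) = 13.
13 divides 377, so integer solutions exist.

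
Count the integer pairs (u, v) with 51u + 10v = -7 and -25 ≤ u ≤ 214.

24

gcd(51, 10):
  51 = 5·10 + 1
  10 = 10·1
so gcd(51, 10) = 1.
Back-substitute for Bézout coefficients:
  1 = 51 - 5·10
  ... = 51·(1) + 10·(-5)
Scale by -7: particular solution (-7, 35); reduce u mod 10: (3, -16).
General solution: u = 3 + 10t, v = -16 - 51t for integer t.
-25 ≤ 3 + 10t ≤ 214 gives t ∈ [-2, 21], which is 24 values.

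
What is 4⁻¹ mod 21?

16

gcd(21, 4) = 1  (21 = 5·4 + 1, 4 = 4·1).
Back-substituting, 4·(-5) + 21·(1) = 1.
So 4·-5 ≡ 1 (mod 21), and -5 mod 21 = 16.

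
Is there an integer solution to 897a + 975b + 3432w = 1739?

gcd(975, 897) = 39  (975 = 1×897 + 78, 897 = 11×78 + 39, 78 = 2×39).
gcd(39, 3432) = 39.
39 does not divide 1739 (remainder 23), so no integer solutions.

no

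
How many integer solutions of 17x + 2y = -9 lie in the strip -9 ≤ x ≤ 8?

gcd(17, 2) = 1.
By Bézout, 17·(1) + 2·(-8) = 1.
Particular solution: (1, -13).
General solution: x = 1 + 2t, y = -13 - 17t for integer t.
-9 ≤ 1 + 2t ≤ 8 gives t ∈ [-5, 3], which is 9 values.

9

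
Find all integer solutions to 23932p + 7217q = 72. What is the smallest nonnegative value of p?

3743

gcd(23932, 7217):
  23932 = 3·7217 + 2281
  7217 = 3·2281 + 374
  2281 = 6·374 + 37
  374 = 10·37 + 4
  37 = 9·4 + 1
  4 = 4·1
so gcd(23932, 7217) = 1.
1 divides 72, so solutions exist.
Back-substitute for Bézout coefficients:
  1 = 37 - 9·4
  ... = 23932·(1756) + 7217·(-5823)
Scale by 72/1 = 72: (p₀, q₀) = (126432, -419256).
General solution: p = 126432 + 7217t, q = -419256 - 23932t for integer t.
p ≥ 0: smallest is 126432 mod 7217 = 3743 (at t = -17), with q = -12412.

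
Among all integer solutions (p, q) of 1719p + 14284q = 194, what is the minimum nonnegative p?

13046

gcd(14284, 1719):
  14284 = 8×1719 + 532
  1719 = 3×532 + 123
  532 = 4×123 + 40
  123 = 3×40 + 3
  40 = 13×3 + 1
  3 = 3×1
so gcd(14284, 1719) = 1.
1 divides 194, so solutions exist.
Back-substitute for Bézout coefficients:
  1 = 40 - 13×3
  ... = 1719×(-4645) + 14284×(559)
Scale by 194/1 = 194: (p₀, q₀) = (-901130, 108446).
General solution: p = -901130 + 14284t, q = 108446 - 1719t for integer t.
p ≥ 0: smallest is -901130 mod 14284 = 13046 (at t = 64), with q = -1570.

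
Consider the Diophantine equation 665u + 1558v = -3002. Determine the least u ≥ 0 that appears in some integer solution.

gcd(1558, 665):
  1558 = 2×665 + 228
  665 = 2×228 + 209
  228 = 1×209 + 19
  209 = 11×19
so gcd(1558, 665) = 19.
19 divides -3002, so solutions exist.
Back-substitute for Bézout coefficients:
  19 = 228 - 1×209
  ... = 665×(-7) + 1558×(3)
Scale by -3002/19 = -158: (u₀, v₀) = (1106, -474).
General solution: u = 1106 + 82t, v = -474 - 35t for integer t.
u ≥ 0: smallest is 1106 mod 82 = 40 (at t = -13), with v = -19.

40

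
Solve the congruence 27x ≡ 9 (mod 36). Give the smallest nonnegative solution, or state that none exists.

gcd(36, 27) = 9  (36 = 1·27 + 9, 27 = 3·9).
9 divides 9, so solutions exist.
Back-substituting, 27·(-1) + 36·(1) = 9.
So 27·(-1) ≡ 9 (mod 36); multiply by 1: x ≡ -1 (mod 4).
Smallest nonnegative: x = -1 mod 4 = 3.

3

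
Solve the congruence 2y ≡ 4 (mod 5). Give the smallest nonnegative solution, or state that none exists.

2

gcd(5, 2) = 1  (5 = 2·2 + 1, 2 = 2·1).
1 divides 4, so solutions exist.
Back-substituting, 2·(-2) + 5·(1) = 1.
So 2·(-2) ≡ 1 (mod 5); multiply by 4: y ≡ -8 (mod 5).
Smallest nonnegative: y = -8 mod 5 = 2.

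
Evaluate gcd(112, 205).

1

gcd(205, 112):
  205 = 1×112 + 93
  112 = 1×93 + 19
  93 = 4×19 + 17
  19 = 1×17 + 2
  17 = 8×2 + 1
  2 = 2×1
so gcd(205, 112) = 1.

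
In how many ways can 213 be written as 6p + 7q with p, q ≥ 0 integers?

5

gcd(7, 6) = 1.
By Bézout, 6·(-1) + 7·(1) = 1.
One solution: (4, 27).
General: p = 4 + 7t, q = 27 - 6t.
p ≥ 0 ⇒ t ≥ 0; q ≥ 0 ⇒ t ≤ 4. So t ∈ [0, 4]: 5 solutions.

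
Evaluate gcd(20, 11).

gcd(20, 11) = 1  (20 = 1·11 + 9, 11 = 1·9 + 2, 9 = 4·2 + 1, 2 = 2·1).

1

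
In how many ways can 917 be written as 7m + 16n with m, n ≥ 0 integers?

9

gcd(16, 7):
  16 = 2*7 + 2
  7 = 3*2 + 1
  2 = 2*1
so gcd(16, 7) = 1.
Back-substitute for Bézout coefficients:
  1 = 7 - 3*2
  ... = 7*(7) + 16*(-3)
Scale by 917: one solution is (6419, -2751). Reduce m mod 16: (3, 56).
General: m = 3 + 16t, n = 56 - 7t.
m ≥ 0 ⇒ t ≥ 0; n ≥ 0 ⇒ t ≤ 8. So t ∈ [0, 8]: 9 solutions.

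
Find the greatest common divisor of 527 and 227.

gcd(527, 227):
  527 = 2*227 + 73
  227 = 3*73 + 8
  73 = 9*8 + 1
  8 = 8*1
so gcd(527, 227) = 1.

1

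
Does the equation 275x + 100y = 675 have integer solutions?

gcd(275, 100) = 25.
25 divides 675, so integer solutions exist.

yes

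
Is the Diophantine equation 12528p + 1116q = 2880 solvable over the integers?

yes

gcd(12528, 1116) = 36  (12528 = 11*1116 + 252, 1116 = 4*252 + 108, 252 = 2*108 + 36, 108 = 3*36).
36 divides 2880, so integer solutions exist.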